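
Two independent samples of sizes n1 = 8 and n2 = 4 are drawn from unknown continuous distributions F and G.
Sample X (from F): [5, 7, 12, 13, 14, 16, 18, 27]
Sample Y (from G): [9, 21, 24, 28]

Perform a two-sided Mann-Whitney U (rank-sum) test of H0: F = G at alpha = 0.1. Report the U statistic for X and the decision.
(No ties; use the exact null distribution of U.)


Step 1: Combine and sort all 12 observations; assign midranks.
sorted (value, group): (5,X), (7,X), (9,Y), (12,X), (13,X), (14,X), (16,X), (18,X), (21,Y), (24,Y), (27,X), (28,Y)
ranks: 5->1, 7->2, 9->3, 12->4, 13->5, 14->6, 16->7, 18->8, 21->9, 24->10, 27->11, 28->12
Step 2: Rank sum for X: R1 = 1 + 2 + 4 + 5 + 6 + 7 + 8 + 11 = 44.
Step 3: U_X = R1 - n1(n1+1)/2 = 44 - 8*9/2 = 44 - 36 = 8.
       U_Y = n1*n2 - U_X = 32 - 8 = 24.
Step 4: No ties, so the exact null distribution of U (based on enumerating the C(12,8) = 495 equally likely rank assignments) gives the two-sided p-value.
Step 5: p-value = 0.214141; compare to alpha = 0.1. fail to reject H0.

U_X = 8, p = 0.214141, fail to reject H0 at alpha = 0.1.


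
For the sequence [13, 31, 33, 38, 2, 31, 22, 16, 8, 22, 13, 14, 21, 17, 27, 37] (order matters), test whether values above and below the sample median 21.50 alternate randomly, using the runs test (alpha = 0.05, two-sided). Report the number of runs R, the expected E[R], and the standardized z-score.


Step 1: Compute median = 21.50; label A = above, B = below.
Labels in order: BAAABAABBABBBBAA  (n_A = 8, n_B = 8)
Step 2: Count runs R = 8.
Step 3: Under H0 (random ordering), E[R] = 2*n_A*n_B/(n_A+n_B) + 1 = 2*8*8/16 + 1 = 9.0000.
        Var[R] = 2*n_A*n_B*(2*n_A*n_B - n_A - n_B) / ((n_A+n_B)^2 * (n_A+n_B-1)) = 14336/3840 = 3.7333.
        SD[R] = 1.9322.
Step 4: Continuity-corrected z = (R + 0.5 - E[R]) / SD[R] = (8 + 0.5 - 9.0000) / 1.9322 = -0.2588.
Step 5: Two-sided p-value via normal approximation = 2*(1 - Phi(|z|)) = 0.795809.
Step 6: alpha = 0.05. fail to reject H0.

R = 8, z = -0.2588, p = 0.795809, fail to reject H0.


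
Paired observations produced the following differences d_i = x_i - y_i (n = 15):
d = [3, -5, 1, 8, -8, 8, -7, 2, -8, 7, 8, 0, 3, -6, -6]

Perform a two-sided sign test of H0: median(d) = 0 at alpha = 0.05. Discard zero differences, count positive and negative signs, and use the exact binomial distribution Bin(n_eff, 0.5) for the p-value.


Step 1: Discard zero differences. Original n = 15; n_eff = number of nonzero differences = 14.
Nonzero differences (with sign): +3, -5, +1, +8, -8, +8, -7, +2, -8, +7, +8, +3, -6, -6
Step 2: Count signs: positive = 8, negative = 6.
Step 3: Under H0: P(positive) = 0.5, so the number of positives S ~ Bin(14, 0.5).
Step 4: Two-sided exact p-value = sum of Bin(14,0.5) probabilities at or below the observed probability = 0.790527.
Step 5: alpha = 0.05. fail to reject H0.

n_eff = 14, pos = 8, neg = 6, p = 0.790527, fail to reject H0.


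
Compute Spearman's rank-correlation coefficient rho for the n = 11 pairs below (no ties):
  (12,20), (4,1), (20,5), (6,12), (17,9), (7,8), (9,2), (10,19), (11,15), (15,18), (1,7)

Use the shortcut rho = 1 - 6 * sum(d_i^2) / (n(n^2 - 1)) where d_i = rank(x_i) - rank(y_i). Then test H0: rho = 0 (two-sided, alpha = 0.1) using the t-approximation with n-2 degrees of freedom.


Step 1: Rank x and y separately (midranks; no ties here).
rank(x): 12->8, 4->2, 20->11, 6->3, 17->10, 7->4, 9->5, 10->6, 11->7, 15->9, 1->1
rank(y): 20->11, 1->1, 5->3, 12->7, 9->6, 8->5, 2->2, 19->10, 15->8, 18->9, 7->4
Step 2: d_i = R_x(i) - R_y(i); compute d_i^2.
  (8-11)^2=9, (2-1)^2=1, (11-3)^2=64, (3-7)^2=16, (10-6)^2=16, (4-5)^2=1, (5-2)^2=9, (6-10)^2=16, (7-8)^2=1, (9-9)^2=0, (1-4)^2=9
sum(d^2) = 142.
Step 3: rho = 1 - 6*142 / (11*(11^2 - 1)) = 1 - 852/1320 = 0.354545.
Step 4: Under H0, t = rho * sqrt((n-2)/(1-rho^2)) = 1.1375 ~ t(9).
Step 5: Two-sided p-value from the t-distribution with 9 df = 0.284693.
Step 6: alpha = 0.1. fail to reject H0.

rho = 0.3545, p = 0.284693, fail to reject H0 at alpha = 0.1.


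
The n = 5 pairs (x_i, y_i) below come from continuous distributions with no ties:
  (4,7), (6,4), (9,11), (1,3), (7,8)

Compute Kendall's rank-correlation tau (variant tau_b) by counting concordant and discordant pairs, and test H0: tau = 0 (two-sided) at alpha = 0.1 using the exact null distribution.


Step 1: Enumerate the 10 unordered pairs (i,j) with i<j and classify each by sign(x_j-x_i) * sign(y_j-y_i).
  (1,2):dx=+2,dy=-3->D; (1,3):dx=+5,dy=+4->C; (1,4):dx=-3,dy=-4->C; (1,5):dx=+3,dy=+1->C
  (2,3):dx=+3,dy=+7->C; (2,4):dx=-5,dy=-1->C; (2,5):dx=+1,dy=+4->C; (3,4):dx=-8,dy=-8->C
  (3,5):dx=-2,dy=-3->C; (4,5):dx=+6,dy=+5->C
Step 2: C = 9, D = 1, total pairs = 10.
Step 3: tau = (C - D)/(n(n-1)/2) = (9 - 1)/10 = 0.800000.
Step 4: Exact two-sided p-value (enumerate n! = 120 permutations of y under H0): p = 0.083333.
Step 5: alpha = 0.1. reject H0.

tau_b = 0.8000 (C=9, D=1), p = 0.083333, reject H0.


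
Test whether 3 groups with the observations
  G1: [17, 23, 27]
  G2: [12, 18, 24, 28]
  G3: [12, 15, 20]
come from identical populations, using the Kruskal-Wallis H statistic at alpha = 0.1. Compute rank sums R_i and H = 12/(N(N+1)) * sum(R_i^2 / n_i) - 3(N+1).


Step 1: Combine all N = 10 observations and assign midranks.
sorted (value, group, rank): (12,G2,1.5), (12,G3,1.5), (15,G3,3), (17,G1,4), (18,G2,5), (20,G3,6), (23,G1,7), (24,G2,8), (27,G1,9), (28,G2,10)
Step 2: Sum ranks within each group.
R_1 = 20 (n_1 = 3)
R_2 = 24.5 (n_2 = 4)
R_3 = 10.5 (n_3 = 3)
Step 3: H = 12/(N(N+1)) * sum(R_i^2/n_i) - 3(N+1)
     = 12/(10*11) * (20^2/3 + 24.5^2/4 + 10.5^2/3) - 3*11
     = 0.109091 * 320.146 - 33
     = 1.925000.
Step 4: Ties present; correction factor C = 1 - 6/(10^3 - 10) = 0.993939. Corrected H = 1.925000 / 0.993939 = 1.936738.
Step 5: Under H0, H ~ chi^2(2); p-value = 0.379702.
Step 6: alpha = 0.1. fail to reject H0.

H = 1.9367, df = 2, p = 0.379702, fail to reject H0.


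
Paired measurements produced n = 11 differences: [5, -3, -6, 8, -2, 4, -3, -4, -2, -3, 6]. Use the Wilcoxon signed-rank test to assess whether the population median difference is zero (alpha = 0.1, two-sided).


Step 1: Drop any zero differences (none here) and take |d_i|.
|d| = [5, 3, 6, 8, 2, 4, 3, 4, 2, 3, 6]
Step 2: Midrank |d_i| (ties get averaged ranks).
ranks: |5|->8, |3|->4, |6|->9.5, |8|->11, |2|->1.5, |4|->6.5, |3|->4, |4|->6.5, |2|->1.5, |3|->4, |6|->9.5
Step 3: Attach original signs; sum ranks with positive sign and with negative sign.
W+ = 8 + 11 + 6.5 + 9.5 = 35
W- = 4 + 9.5 + 1.5 + 4 + 6.5 + 1.5 + 4 = 31
(Check: W+ + W- = 66 should equal n(n+1)/2 = 66.)
Step 4: Test statistic W = min(W+, W-) = 31.
Step 5: Ties in |d|, so use the tie-corrected normal approximation.
        E[W] = n(n+1)/4 = 11*12/4 = 33.
        Tie groups: |d|=2 (t=2), |d|=3 (t=3), |d|=4 (t=2), |d|=6 (t=2); sum(t^3 - t) = 42.
        Var[W] = n(n+1)(2n+1)/24 - sum(t^3-t)/48 = 3036/24 - 42/48 = 125.625.
        z = (W - E[W]) / sqrt(Var[W]) = (31 - 33) / 11.2083 = -0.1784.
        Two-sided p = 2*Phi(z) = 0.858378.
Step 6: alpha = 0.1. fail to reject H0.

W+ = 35, W- = 31, W = min = 31, p = 0.858378, fail to reject H0.


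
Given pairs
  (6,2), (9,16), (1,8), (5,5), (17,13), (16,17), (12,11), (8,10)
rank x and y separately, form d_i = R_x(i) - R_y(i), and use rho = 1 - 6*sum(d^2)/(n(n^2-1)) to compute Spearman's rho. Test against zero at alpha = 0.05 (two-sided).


Step 1: Rank x and y separately (midranks; no ties here).
rank(x): 6->3, 9->5, 1->1, 5->2, 17->8, 16->7, 12->6, 8->4
rank(y): 2->1, 16->7, 8->3, 5->2, 13->6, 17->8, 11->5, 10->4
Step 2: d_i = R_x(i) - R_y(i); compute d_i^2.
  (3-1)^2=4, (5-7)^2=4, (1-3)^2=4, (2-2)^2=0, (8-6)^2=4, (7-8)^2=1, (6-5)^2=1, (4-4)^2=0
sum(d^2) = 18.
Step 3: rho = 1 - 6*18 / (8*(8^2 - 1)) = 1 - 108/504 = 0.785714.
Step 4: Under H0, t = rho * sqrt((n-2)/(1-rho^2)) = 3.1113 ~ t(6).
Step 5: Two-sided p-value from the t-distribution with 6 df = 0.020815.
Step 6: alpha = 0.05. reject H0.

rho = 0.7857, p = 0.020815, reject H0 at alpha = 0.05.


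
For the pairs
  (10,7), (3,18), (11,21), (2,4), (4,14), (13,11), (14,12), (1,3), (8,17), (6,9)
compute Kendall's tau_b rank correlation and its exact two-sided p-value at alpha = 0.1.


Step 1: Enumerate the 45 unordered pairs (i,j) with i<j and classify each by sign(x_j-x_i) * sign(y_j-y_i).
  (1,2):dx=-7,dy=+11->D; (1,3):dx=+1,dy=+14->C; (1,4):dx=-8,dy=-3->C; (1,5):dx=-6,dy=+7->D
  (1,6):dx=+3,dy=+4->C; (1,7):dx=+4,dy=+5->C; (1,8):dx=-9,dy=-4->C; (1,9):dx=-2,dy=+10->D
  (1,10):dx=-4,dy=+2->D; (2,3):dx=+8,dy=+3->C; (2,4):dx=-1,dy=-14->C; (2,5):dx=+1,dy=-4->D
  (2,6):dx=+10,dy=-7->D; (2,7):dx=+11,dy=-6->D; (2,8):dx=-2,dy=-15->C; (2,9):dx=+5,dy=-1->D
  (2,10):dx=+3,dy=-9->D; (3,4):dx=-9,dy=-17->C; (3,5):dx=-7,dy=-7->C; (3,6):dx=+2,dy=-10->D
  (3,7):dx=+3,dy=-9->D; (3,8):dx=-10,dy=-18->C; (3,9):dx=-3,dy=-4->C; (3,10):dx=-5,dy=-12->C
  (4,5):dx=+2,dy=+10->C; (4,6):dx=+11,dy=+7->C; (4,7):dx=+12,dy=+8->C; (4,8):dx=-1,dy=-1->C
  (4,9):dx=+6,dy=+13->C; (4,10):dx=+4,dy=+5->C; (5,6):dx=+9,dy=-3->D; (5,7):dx=+10,dy=-2->D
  (5,8):dx=-3,dy=-11->C; (5,9):dx=+4,dy=+3->C; (5,10):dx=+2,dy=-5->D; (6,7):dx=+1,dy=+1->C
  (6,8):dx=-12,dy=-8->C; (6,9):dx=-5,dy=+6->D; (6,10):dx=-7,dy=-2->C; (7,8):dx=-13,dy=-9->C
  (7,9):dx=-6,dy=+5->D; (7,10):dx=-8,dy=-3->C; (8,9):dx=+7,dy=+14->C; (8,10):dx=+5,dy=+6->C
  (9,10):dx=-2,dy=-8->C
Step 2: C = 29, D = 16, total pairs = 45.
Step 3: tau = (C - D)/(n(n-1)/2) = (29 - 16)/45 = 0.288889.
Step 4: Exact two-sided p-value (enumerate n! = 3628800 permutations of y under H0): p = 0.291248.
Step 5: alpha = 0.1. fail to reject H0.

tau_b = 0.2889 (C=29, D=16), p = 0.291248, fail to reject H0.


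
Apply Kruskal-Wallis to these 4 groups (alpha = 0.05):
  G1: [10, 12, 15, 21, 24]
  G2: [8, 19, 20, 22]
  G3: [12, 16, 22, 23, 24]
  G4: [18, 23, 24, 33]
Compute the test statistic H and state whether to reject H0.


Step 1: Combine all N = 18 observations and assign midranks.
sorted (value, group, rank): (8,G2,1), (10,G1,2), (12,G1,3.5), (12,G3,3.5), (15,G1,5), (16,G3,6), (18,G4,7), (19,G2,8), (20,G2,9), (21,G1,10), (22,G2,11.5), (22,G3,11.5), (23,G3,13.5), (23,G4,13.5), (24,G1,16), (24,G3,16), (24,G4,16), (33,G4,18)
Step 2: Sum ranks within each group.
R_1 = 36.5 (n_1 = 5)
R_2 = 29.5 (n_2 = 4)
R_3 = 50.5 (n_3 = 5)
R_4 = 54.5 (n_4 = 4)
Step 3: H = 12/(N(N+1)) * sum(R_i^2/n_i) - 3(N+1)
     = 12/(18*19) * (36.5^2/5 + 29.5^2/4 + 50.5^2/5 + 54.5^2/4) - 3*19
     = 0.035088 * 1736.62 - 57
     = 3.934211.
Step 4: Ties present; correction factor C = 1 - 42/(18^3 - 18) = 0.992776. Corrected H = 3.934211 / 0.992776 = 3.962838.
Step 5: Under H0, H ~ chi^2(3); p-value = 0.265505.
Step 6: alpha = 0.05. fail to reject H0.

H = 3.9628, df = 3, p = 0.265505, fail to reject H0.


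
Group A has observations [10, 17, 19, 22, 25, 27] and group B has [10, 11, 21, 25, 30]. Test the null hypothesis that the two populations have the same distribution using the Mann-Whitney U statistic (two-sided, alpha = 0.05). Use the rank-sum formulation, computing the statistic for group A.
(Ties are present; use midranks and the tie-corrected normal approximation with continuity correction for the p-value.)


Step 1: Combine and sort all 11 observations; assign midranks.
sorted (value, group): (10,X), (10,Y), (11,Y), (17,X), (19,X), (21,Y), (22,X), (25,X), (25,Y), (27,X), (30,Y)
ranks: 10->1.5, 10->1.5, 11->3, 17->4, 19->5, 21->6, 22->7, 25->8.5, 25->8.5, 27->10, 30->11
Step 2: Rank sum for X: R1 = 1.5 + 4 + 5 + 7 + 8.5 + 10 = 36.
Step 3: U_X = R1 - n1(n1+1)/2 = 36 - 6*7/2 = 36 - 21 = 15.
       U_Y = n1*n2 - U_X = 30 - 15 = 15.
Step 4: Ties are present, so use the tie-corrected normal approximation (with continuity correction) for the p-value.
Step 5: p-value = 1.000000; compare to alpha = 0.05. fail to reject H0.

U_X = 15, p = 1.000000, fail to reject H0 at alpha = 0.05.


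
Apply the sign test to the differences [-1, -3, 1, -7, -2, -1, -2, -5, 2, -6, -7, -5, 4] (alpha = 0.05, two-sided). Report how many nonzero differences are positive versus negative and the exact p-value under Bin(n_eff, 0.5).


Step 1: Discard zero differences. Original n = 13; n_eff = number of nonzero differences = 13.
Nonzero differences (with sign): -1, -3, +1, -7, -2, -1, -2, -5, +2, -6, -7, -5, +4
Step 2: Count signs: positive = 3, negative = 10.
Step 3: Under H0: P(positive) = 0.5, so the number of positives S ~ Bin(13, 0.5).
Step 4: Two-sided exact p-value = sum of Bin(13,0.5) probabilities at or below the observed probability = 0.092285.
Step 5: alpha = 0.05. fail to reject H0.

n_eff = 13, pos = 3, neg = 10, p = 0.092285, fail to reject H0.


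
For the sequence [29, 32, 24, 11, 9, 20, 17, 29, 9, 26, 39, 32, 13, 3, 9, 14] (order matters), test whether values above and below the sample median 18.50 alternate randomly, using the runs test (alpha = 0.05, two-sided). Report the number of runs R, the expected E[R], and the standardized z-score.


Step 1: Compute median = 18.50; label A = above, B = below.
Labels in order: AAABBABABAAABBBB  (n_A = 8, n_B = 8)
Step 2: Count runs R = 8.
Step 3: Under H0 (random ordering), E[R] = 2*n_A*n_B/(n_A+n_B) + 1 = 2*8*8/16 + 1 = 9.0000.
        Var[R] = 2*n_A*n_B*(2*n_A*n_B - n_A - n_B) / ((n_A+n_B)^2 * (n_A+n_B-1)) = 14336/3840 = 3.7333.
        SD[R] = 1.9322.
Step 4: Continuity-corrected z = (R + 0.5 - E[R]) / SD[R] = (8 + 0.5 - 9.0000) / 1.9322 = -0.2588.
Step 5: Two-sided p-value via normal approximation = 2*(1 - Phi(|z|)) = 0.795809.
Step 6: alpha = 0.05. fail to reject H0.

R = 8, z = -0.2588, p = 0.795809, fail to reject H0.


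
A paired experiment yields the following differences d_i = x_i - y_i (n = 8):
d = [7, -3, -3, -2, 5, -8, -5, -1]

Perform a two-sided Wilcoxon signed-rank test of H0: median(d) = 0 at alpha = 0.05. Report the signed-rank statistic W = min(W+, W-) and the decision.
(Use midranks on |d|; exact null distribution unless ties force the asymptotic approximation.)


Step 1: Drop any zero differences (none here) and take |d_i|.
|d| = [7, 3, 3, 2, 5, 8, 5, 1]
Step 2: Midrank |d_i| (ties get averaged ranks).
ranks: |7|->7, |3|->3.5, |3|->3.5, |2|->2, |5|->5.5, |8|->8, |5|->5.5, |1|->1
Step 3: Attach original signs; sum ranks with positive sign and with negative sign.
W+ = 7 + 5.5 = 12.5
W- = 3.5 + 3.5 + 2 + 8 + 5.5 + 1 = 23.5
(Check: W+ + W- = 36 should equal n(n+1)/2 = 36.)
Step 4: Test statistic W = min(W+, W-) = 12.5.
Step 5: Ties in |d|, so use the tie-corrected normal approximation.
        E[W] = n(n+1)/4 = 8*9/4 = 18.
        Tie groups: |d|=3 (t=2), |d|=5 (t=2); sum(t^3 - t) = 12.
        Var[W] = n(n+1)(2n+1)/24 - sum(t^3-t)/48 = 1224/24 - 12/48 = 50.75.
        z = (W - E[W]) / sqrt(Var[W]) = (12.5 - 18) / 7.1239 = -0.7720.
        Two-sided p = 2*Phi(z) = 0.440086.
Step 6: alpha = 0.05. fail to reject H0.

W+ = 12.5, W- = 23.5, W = min = 12.5, p = 0.440086, fail to reject H0.


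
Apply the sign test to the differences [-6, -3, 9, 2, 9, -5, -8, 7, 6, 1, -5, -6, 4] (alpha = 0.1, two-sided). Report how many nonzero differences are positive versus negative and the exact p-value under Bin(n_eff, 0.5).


Step 1: Discard zero differences. Original n = 13; n_eff = number of nonzero differences = 13.
Nonzero differences (with sign): -6, -3, +9, +2, +9, -5, -8, +7, +6, +1, -5, -6, +4
Step 2: Count signs: positive = 7, negative = 6.
Step 3: Under H0: P(positive) = 0.5, so the number of positives S ~ Bin(13, 0.5).
Step 4: Two-sided exact p-value = sum of Bin(13,0.5) probabilities at or below the observed probability = 1.000000.
Step 5: alpha = 0.1. fail to reject H0.

n_eff = 13, pos = 7, neg = 6, p = 1.000000, fail to reject H0.


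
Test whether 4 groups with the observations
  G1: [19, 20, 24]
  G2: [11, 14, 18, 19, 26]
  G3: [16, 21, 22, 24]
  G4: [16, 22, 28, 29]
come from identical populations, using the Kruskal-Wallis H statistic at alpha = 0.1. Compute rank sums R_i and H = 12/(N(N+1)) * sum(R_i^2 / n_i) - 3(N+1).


Step 1: Combine all N = 16 observations and assign midranks.
sorted (value, group, rank): (11,G2,1), (14,G2,2), (16,G3,3.5), (16,G4,3.5), (18,G2,5), (19,G1,6.5), (19,G2,6.5), (20,G1,8), (21,G3,9), (22,G3,10.5), (22,G4,10.5), (24,G1,12.5), (24,G3,12.5), (26,G2,14), (28,G4,15), (29,G4,16)
Step 2: Sum ranks within each group.
R_1 = 27 (n_1 = 3)
R_2 = 28.5 (n_2 = 5)
R_3 = 35.5 (n_3 = 4)
R_4 = 45 (n_4 = 4)
Step 3: H = 12/(N(N+1)) * sum(R_i^2/n_i) - 3(N+1)
     = 12/(16*17) * (27^2/3 + 28.5^2/5 + 35.5^2/4 + 45^2/4) - 3*17
     = 0.044118 * 1226.76 - 51
     = 3.121875.
Step 4: Ties present; correction factor C = 1 - 24/(16^3 - 16) = 0.994118. Corrected H = 3.121875 / 0.994118 = 3.140348.
Step 5: Under H0, H ~ chi^2(3); p-value = 0.370488.
Step 6: alpha = 0.1. fail to reject H0.

H = 3.1403, df = 3, p = 0.370488, fail to reject H0.


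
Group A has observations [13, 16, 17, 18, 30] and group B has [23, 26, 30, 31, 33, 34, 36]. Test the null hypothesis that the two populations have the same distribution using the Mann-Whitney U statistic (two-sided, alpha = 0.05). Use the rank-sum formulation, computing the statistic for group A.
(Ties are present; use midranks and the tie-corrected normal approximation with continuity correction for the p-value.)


Step 1: Combine and sort all 12 observations; assign midranks.
sorted (value, group): (13,X), (16,X), (17,X), (18,X), (23,Y), (26,Y), (30,X), (30,Y), (31,Y), (33,Y), (34,Y), (36,Y)
ranks: 13->1, 16->2, 17->3, 18->4, 23->5, 26->6, 30->7.5, 30->7.5, 31->9, 33->10, 34->11, 36->12
Step 2: Rank sum for X: R1 = 1 + 2 + 3 + 4 + 7.5 = 17.5.
Step 3: U_X = R1 - n1(n1+1)/2 = 17.5 - 5*6/2 = 17.5 - 15 = 2.5.
       U_Y = n1*n2 - U_X = 35 - 2.5 = 32.5.
Step 4: Ties are present, so use the tie-corrected normal approximation (with continuity correction) for the p-value.
Step 5: p-value = 0.018328; compare to alpha = 0.05. reject H0.

U_X = 2.5, p = 0.018328, reject H0 at alpha = 0.05.


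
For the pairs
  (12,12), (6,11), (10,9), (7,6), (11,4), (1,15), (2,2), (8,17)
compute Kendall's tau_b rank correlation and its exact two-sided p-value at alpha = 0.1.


Step 1: Enumerate the 28 unordered pairs (i,j) with i<j and classify each by sign(x_j-x_i) * sign(y_j-y_i).
  (1,2):dx=-6,dy=-1->C; (1,3):dx=-2,dy=-3->C; (1,4):dx=-5,dy=-6->C; (1,5):dx=-1,dy=-8->C
  (1,6):dx=-11,dy=+3->D; (1,7):dx=-10,dy=-10->C; (1,8):dx=-4,dy=+5->D; (2,3):dx=+4,dy=-2->D
  (2,4):dx=+1,dy=-5->D; (2,5):dx=+5,dy=-7->D; (2,6):dx=-5,dy=+4->D; (2,7):dx=-4,dy=-9->C
  (2,8):dx=+2,dy=+6->C; (3,4):dx=-3,dy=-3->C; (3,5):dx=+1,dy=-5->D; (3,6):dx=-9,dy=+6->D
  (3,7):dx=-8,dy=-7->C; (3,8):dx=-2,dy=+8->D; (4,5):dx=+4,dy=-2->D; (4,6):dx=-6,dy=+9->D
  (4,7):dx=-5,dy=-4->C; (4,8):dx=+1,dy=+11->C; (5,6):dx=-10,dy=+11->D; (5,7):dx=-9,dy=-2->C
  (5,8):dx=-3,dy=+13->D; (6,7):dx=+1,dy=-13->D; (6,8):dx=+7,dy=+2->C; (7,8):dx=+6,dy=+15->C
Step 2: C = 14, D = 14, total pairs = 28.
Step 3: tau = (C - D)/(n(n-1)/2) = (14 - 14)/28 = 0.000000.
Step 4: Exact two-sided p-value (enumerate n! = 40320 permutations of y under H0): p = 1.000000.
Step 5: alpha = 0.1. fail to reject H0.

tau_b = 0.0000 (C=14, D=14), p = 1.000000, fail to reject H0.


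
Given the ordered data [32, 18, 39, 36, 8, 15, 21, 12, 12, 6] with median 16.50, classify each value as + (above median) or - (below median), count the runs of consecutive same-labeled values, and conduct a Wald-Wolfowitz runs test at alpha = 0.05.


Step 1: Compute median = 16.50; label A = above, B = below.
Labels in order: AAAABBABBB  (n_A = 5, n_B = 5)
Step 2: Count runs R = 4.
Step 3: Under H0 (random ordering), E[R] = 2*n_A*n_B/(n_A+n_B) + 1 = 2*5*5/10 + 1 = 6.0000.
        Var[R] = 2*n_A*n_B*(2*n_A*n_B - n_A - n_B) / ((n_A+n_B)^2 * (n_A+n_B-1)) = 2000/900 = 2.2222.
        SD[R] = 1.4907.
Step 4: Continuity-corrected z = (R + 0.5 - E[R]) / SD[R] = (4 + 0.5 - 6.0000) / 1.4907 = -1.0062.
Step 5: Two-sided p-value via normal approximation = 2*(1 - Phi(|z|)) = 0.314305.
Step 6: alpha = 0.05. fail to reject H0.

R = 4, z = -1.0062, p = 0.314305, fail to reject H0.


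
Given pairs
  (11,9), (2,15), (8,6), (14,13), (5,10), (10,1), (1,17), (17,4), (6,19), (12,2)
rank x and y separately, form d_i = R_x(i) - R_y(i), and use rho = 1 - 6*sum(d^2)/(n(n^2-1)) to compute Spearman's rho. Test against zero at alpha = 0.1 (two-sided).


Step 1: Rank x and y separately (midranks; no ties here).
rank(x): 11->7, 2->2, 8->5, 14->9, 5->3, 10->6, 1->1, 17->10, 6->4, 12->8
rank(y): 9->5, 15->8, 6->4, 13->7, 10->6, 1->1, 17->9, 4->3, 19->10, 2->2
Step 2: d_i = R_x(i) - R_y(i); compute d_i^2.
  (7-5)^2=4, (2-8)^2=36, (5-4)^2=1, (9-7)^2=4, (3-6)^2=9, (6-1)^2=25, (1-9)^2=64, (10-3)^2=49, (4-10)^2=36, (8-2)^2=36
sum(d^2) = 264.
Step 3: rho = 1 - 6*264 / (10*(10^2 - 1)) = 1 - 1584/990 = -0.600000.
Step 4: Under H0, t = rho * sqrt((n-2)/(1-rho^2)) = -2.1213 ~ t(8).
Step 5: Two-sided p-value from the t-distribution with 8 df = 0.066688.
Step 6: alpha = 0.1. reject H0.

rho = -0.6000, p = 0.066688, reject H0 at alpha = 0.1.


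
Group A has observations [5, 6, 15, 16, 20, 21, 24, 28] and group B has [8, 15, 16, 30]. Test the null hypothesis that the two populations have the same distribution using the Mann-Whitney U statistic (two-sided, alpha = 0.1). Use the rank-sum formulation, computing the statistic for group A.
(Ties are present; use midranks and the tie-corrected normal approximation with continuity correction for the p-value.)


Step 1: Combine and sort all 12 observations; assign midranks.
sorted (value, group): (5,X), (6,X), (8,Y), (15,X), (15,Y), (16,X), (16,Y), (20,X), (21,X), (24,X), (28,X), (30,Y)
ranks: 5->1, 6->2, 8->3, 15->4.5, 15->4.5, 16->6.5, 16->6.5, 20->8, 21->9, 24->10, 28->11, 30->12
Step 2: Rank sum for X: R1 = 1 + 2 + 4.5 + 6.5 + 8 + 9 + 10 + 11 = 52.
Step 3: U_X = R1 - n1(n1+1)/2 = 52 - 8*9/2 = 52 - 36 = 16.
       U_Y = n1*n2 - U_X = 32 - 16 = 16.
Step 4: Ties are present, so use the tie-corrected normal approximation (with continuity correction) for the p-value.
Step 5: p-value = 1.000000; compare to alpha = 0.1. fail to reject H0.

U_X = 16, p = 1.000000, fail to reject H0 at alpha = 0.1.


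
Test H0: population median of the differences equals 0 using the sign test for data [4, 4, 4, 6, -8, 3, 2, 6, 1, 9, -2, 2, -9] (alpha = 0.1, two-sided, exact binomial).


Step 1: Discard zero differences. Original n = 13; n_eff = number of nonzero differences = 13.
Nonzero differences (with sign): +4, +4, +4, +6, -8, +3, +2, +6, +1, +9, -2, +2, -9
Step 2: Count signs: positive = 10, negative = 3.
Step 3: Under H0: P(positive) = 0.5, so the number of positives S ~ Bin(13, 0.5).
Step 4: Two-sided exact p-value = sum of Bin(13,0.5) probabilities at or below the observed probability = 0.092285.
Step 5: alpha = 0.1. reject H0.

n_eff = 13, pos = 10, neg = 3, p = 0.092285, reject H0.


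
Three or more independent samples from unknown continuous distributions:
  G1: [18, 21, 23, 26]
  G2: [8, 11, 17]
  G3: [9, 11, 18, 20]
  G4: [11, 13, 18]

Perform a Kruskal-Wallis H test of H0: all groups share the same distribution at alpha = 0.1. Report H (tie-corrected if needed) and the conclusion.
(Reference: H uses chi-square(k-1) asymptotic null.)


Step 1: Combine all N = 14 observations and assign midranks.
sorted (value, group, rank): (8,G2,1), (9,G3,2), (11,G2,4), (11,G3,4), (11,G4,4), (13,G4,6), (17,G2,7), (18,G1,9), (18,G3,9), (18,G4,9), (20,G3,11), (21,G1,12), (23,G1,13), (26,G1,14)
Step 2: Sum ranks within each group.
R_1 = 48 (n_1 = 4)
R_2 = 12 (n_2 = 3)
R_3 = 26 (n_3 = 4)
R_4 = 19 (n_4 = 3)
Step 3: H = 12/(N(N+1)) * sum(R_i^2/n_i) - 3(N+1)
     = 12/(14*15) * (48^2/4 + 12^2/3 + 26^2/4 + 19^2/3) - 3*15
     = 0.057143 * 913.333 - 45
     = 7.190476.
Step 4: Ties present; correction factor C = 1 - 48/(14^3 - 14) = 0.982418. Corrected H = 7.190476 / 0.982418 = 7.319165.
Step 5: Under H0, H ~ chi^2(3); p-value = 0.062392.
Step 6: alpha = 0.1. reject H0.

H = 7.3192, df = 3, p = 0.062392, reject H0.


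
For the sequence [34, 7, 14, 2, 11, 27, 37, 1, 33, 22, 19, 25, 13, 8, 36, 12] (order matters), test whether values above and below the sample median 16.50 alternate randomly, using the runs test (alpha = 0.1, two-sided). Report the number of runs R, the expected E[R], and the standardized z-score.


Step 1: Compute median = 16.50; label A = above, B = below.
Labels in order: ABBBBAABAAAABBAB  (n_A = 8, n_B = 8)
Step 2: Count runs R = 8.
Step 3: Under H0 (random ordering), E[R] = 2*n_A*n_B/(n_A+n_B) + 1 = 2*8*8/16 + 1 = 9.0000.
        Var[R] = 2*n_A*n_B*(2*n_A*n_B - n_A - n_B) / ((n_A+n_B)^2 * (n_A+n_B-1)) = 14336/3840 = 3.7333.
        SD[R] = 1.9322.
Step 4: Continuity-corrected z = (R + 0.5 - E[R]) / SD[R] = (8 + 0.5 - 9.0000) / 1.9322 = -0.2588.
Step 5: Two-sided p-value via normal approximation = 2*(1 - Phi(|z|)) = 0.795809.
Step 6: alpha = 0.1. fail to reject H0.

R = 8, z = -0.2588, p = 0.795809, fail to reject H0.


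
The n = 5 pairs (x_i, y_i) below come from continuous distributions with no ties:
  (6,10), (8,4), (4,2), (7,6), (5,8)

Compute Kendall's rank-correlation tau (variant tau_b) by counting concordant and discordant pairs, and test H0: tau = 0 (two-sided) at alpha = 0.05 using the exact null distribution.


Step 1: Enumerate the 10 unordered pairs (i,j) with i<j and classify each by sign(x_j-x_i) * sign(y_j-y_i).
  (1,2):dx=+2,dy=-6->D; (1,3):dx=-2,dy=-8->C; (1,4):dx=+1,dy=-4->D; (1,5):dx=-1,dy=-2->C
  (2,3):dx=-4,dy=-2->C; (2,4):dx=-1,dy=+2->D; (2,5):dx=-3,dy=+4->D; (3,4):dx=+3,dy=+4->C
  (3,5):dx=+1,dy=+6->C; (4,5):dx=-2,dy=+2->D
Step 2: C = 5, D = 5, total pairs = 10.
Step 3: tau = (C - D)/(n(n-1)/2) = (5 - 5)/10 = 0.000000.
Step 4: Exact two-sided p-value (enumerate n! = 120 permutations of y under H0): p = 1.000000.
Step 5: alpha = 0.05. fail to reject H0.

tau_b = 0.0000 (C=5, D=5), p = 1.000000, fail to reject H0.


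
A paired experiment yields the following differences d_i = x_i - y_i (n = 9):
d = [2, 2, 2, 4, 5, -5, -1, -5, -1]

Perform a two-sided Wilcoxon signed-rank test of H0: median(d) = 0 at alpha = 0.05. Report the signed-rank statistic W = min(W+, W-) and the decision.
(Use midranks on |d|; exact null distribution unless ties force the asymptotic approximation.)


Step 1: Drop any zero differences (none here) and take |d_i|.
|d| = [2, 2, 2, 4, 5, 5, 1, 5, 1]
Step 2: Midrank |d_i| (ties get averaged ranks).
ranks: |2|->4, |2|->4, |2|->4, |4|->6, |5|->8, |5|->8, |1|->1.5, |5|->8, |1|->1.5
Step 3: Attach original signs; sum ranks with positive sign and with negative sign.
W+ = 4 + 4 + 4 + 6 + 8 = 26
W- = 8 + 1.5 + 8 + 1.5 = 19
(Check: W+ + W- = 45 should equal n(n+1)/2 = 45.)
Step 4: Test statistic W = min(W+, W-) = 19.
Step 5: Ties in |d|, so use the tie-corrected normal approximation.
        E[W] = n(n+1)/4 = 9*10/4 = 22.5.
        Tie groups: |d|=1 (t=2), |d|=2 (t=3), |d|=5 (t=3); sum(t^3 - t) = 54.
        Var[W] = n(n+1)(2n+1)/24 - sum(t^3-t)/48 = 1710/24 - 54/48 = 70.125.
        z = (W - E[W]) / sqrt(Var[W]) = (19 - 22.5) / 8.3741 = -0.4180.
        Two-sided p = 2*Phi(z) = 0.675979.
Step 6: alpha = 0.05. fail to reject H0.

W+ = 26, W- = 19, W = min = 19, p = 0.675979, fail to reject H0.


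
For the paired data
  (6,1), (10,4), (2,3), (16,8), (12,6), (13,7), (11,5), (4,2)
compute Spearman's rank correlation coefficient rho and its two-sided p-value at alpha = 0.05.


Step 1: Rank x and y separately (midranks; no ties here).
rank(x): 6->3, 10->4, 2->1, 16->8, 12->6, 13->7, 11->5, 4->2
rank(y): 1->1, 4->4, 3->3, 8->8, 6->6, 7->7, 5->5, 2->2
Step 2: d_i = R_x(i) - R_y(i); compute d_i^2.
  (3-1)^2=4, (4-4)^2=0, (1-3)^2=4, (8-8)^2=0, (6-6)^2=0, (7-7)^2=0, (5-5)^2=0, (2-2)^2=0
sum(d^2) = 8.
Step 3: rho = 1 - 6*8 / (8*(8^2 - 1)) = 1 - 48/504 = 0.904762.
Step 4: Under H0, t = rho * sqrt((n-2)/(1-rho^2)) = 5.2034 ~ t(6).
Step 5: Two-sided p-value from the t-distribution with 6 df = 0.002008.
Step 6: alpha = 0.05. reject H0.

rho = 0.9048, p = 0.002008, reject H0 at alpha = 0.05.


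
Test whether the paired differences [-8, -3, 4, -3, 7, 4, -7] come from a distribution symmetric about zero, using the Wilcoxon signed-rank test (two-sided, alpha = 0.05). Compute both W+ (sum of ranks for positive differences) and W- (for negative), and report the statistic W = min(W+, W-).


Step 1: Drop any zero differences (none here) and take |d_i|.
|d| = [8, 3, 4, 3, 7, 4, 7]
Step 2: Midrank |d_i| (ties get averaged ranks).
ranks: |8|->7, |3|->1.5, |4|->3.5, |3|->1.5, |7|->5.5, |4|->3.5, |7|->5.5
Step 3: Attach original signs; sum ranks with positive sign and with negative sign.
W+ = 3.5 + 5.5 + 3.5 = 12.5
W- = 7 + 1.5 + 1.5 + 5.5 = 15.5
(Check: W+ + W- = 28 should equal n(n+1)/2 = 28.)
Step 4: Test statistic W = min(W+, W-) = 12.5.
Step 5: Ties in |d|, so use the tie-corrected normal approximation.
        E[W] = n(n+1)/4 = 7*8/4 = 14.
        Tie groups: |d|=3 (t=2), |d|=4 (t=2), |d|=7 (t=2); sum(t^3 - t) = 18.
        Var[W] = n(n+1)(2n+1)/24 - sum(t^3-t)/48 = 840/24 - 18/48 = 34.625.
        z = (W - E[W]) / sqrt(Var[W]) = (12.5 - 14) / 5.8843 = -0.2549.
        Two-sided p = 2*Phi(z) = 0.798788.
Step 6: alpha = 0.05. fail to reject H0.

W+ = 12.5, W- = 15.5, W = min = 12.5, p = 0.798788, fail to reject H0.


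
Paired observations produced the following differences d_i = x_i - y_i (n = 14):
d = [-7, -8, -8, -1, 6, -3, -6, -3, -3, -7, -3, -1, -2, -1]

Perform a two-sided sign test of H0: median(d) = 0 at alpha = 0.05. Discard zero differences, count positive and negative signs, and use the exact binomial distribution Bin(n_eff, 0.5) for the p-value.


Step 1: Discard zero differences. Original n = 14; n_eff = number of nonzero differences = 14.
Nonzero differences (with sign): -7, -8, -8, -1, +6, -3, -6, -3, -3, -7, -3, -1, -2, -1
Step 2: Count signs: positive = 1, negative = 13.
Step 3: Under H0: P(positive) = 0.5, so the number of positives S ~ Bin(14, 0.5).
Step 4: Two-sided exact p-value = sum of Bin(14,0.5) probabilities at or below the observed probability = 0.001831.
Step 5: alpha = 0.05. reject H0.

n_eff = 14, pos = 1, neg = 13, p = 0.001831, reject H0.


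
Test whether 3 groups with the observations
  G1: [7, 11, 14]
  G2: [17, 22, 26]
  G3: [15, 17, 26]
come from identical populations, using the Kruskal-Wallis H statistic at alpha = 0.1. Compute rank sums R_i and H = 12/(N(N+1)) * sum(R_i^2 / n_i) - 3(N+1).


Step 1: Combine all N = 9 observations and assign midranks.
sorted (value, group, rank): (7,G1,1), (11,G1,2), (14,G1,3), (15,G3,4), (17,G2,5.5), (17,G3,5.5), (22,G2,7), (26,G2,8.5), (26,G3,8.5)
Step 2: Sum ranks within each group.
R_1 = 6 (n_1 = 3)
R_2 = 21 (n_2 = 3)
R_3 = 18 (n_3 = 3)
Step 3: H = 12/(N(N+1)) * sum(R_i^2/n_i) - 3(N+1)
     = 12/(9*10) * (6^2/3 + 21^2/3 + 18^2/3) - 3*10
     = 0.133333 * 267 - 30
     = 5.600000.
Step 4: Ties present; correction factor C = 1 - 12/(9^3 - 9) = 0.983333. Corrected H = 5.600000 / 0.983333 = 5.694915.
Step 5: Under H0, H ~ chi^2(2); p-value = 0.057992.
Step 6: alpha = 0.1. reject H0.

H = 5.6949, df = 2, p = 0.057992, reject H0.


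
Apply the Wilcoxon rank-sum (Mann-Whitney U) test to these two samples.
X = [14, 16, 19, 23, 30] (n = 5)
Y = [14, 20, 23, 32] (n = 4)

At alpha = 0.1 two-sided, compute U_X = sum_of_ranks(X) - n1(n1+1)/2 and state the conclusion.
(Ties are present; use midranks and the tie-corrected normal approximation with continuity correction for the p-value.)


Step 1: Combine and sort all 9 observations; assign midranks.
sorted (value, group): (14,X), (14,Y), (16,X), (19,X), (20,Y), (23,X), (23,Y), (30,X), (32,Y)
ranks: 14->1.5, 14->1.5, 16->3, 19->4, 20->5, 23->6.5, 23->6.5, 30->8, 32->9
Step 2: Rank sum for X: R1 = 1.5 + 3 + 4 + 6.5 + 8 = 23.
Step 3: U_X = R1 - n1(n1+1)/2 = 23 - 5*6/2 = 23 - 15 = 8.
       U_Y = n1*n2 - U_X = 20 - 8 = 12.
Step 4: Ties are present, so use the tie-corrected normal approximation (with continuity correction) for the p-value.
Step 5: p-value = 0.710992; compare to alpha = 0.1. fail to reject H0.

U_X = 8, p = 0.710992, fail to reject H0 at alpha = 0.1.


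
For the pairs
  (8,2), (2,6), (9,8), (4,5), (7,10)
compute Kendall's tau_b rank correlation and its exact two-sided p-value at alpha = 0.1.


Step 1: Enumerate the 10 unordered pairs (i,j) with i<j and classify each by sign(x_j-x_i) * sign(y_j-y_i).
  (1,2):dx=-6,dy=+4->D; (1,3):dx=+1,dy=+6->C; (1,4):dx=-4,dy=+3->D; (1,5):dx=-1,dy=+8->D
  (2,3):dx=+7,dy=+2->C; (2,4):dx=+2,dy=-1->D; (2,5):dx=+5,dy=+4->C; (3,4):dx=-5,dy=-3->C
  (3,5):dx=-2,dy=+2->D; (4,5):dx=+3,dy=+5->C
Step 2: C = 5, D = 5, total pairs = 10.
Step 3: tau = (C - D)/(n(n-1)/2) = (5 - 5)/10 = 0.000000.
Step 4: Exact two-sided p-value (enumerate n! = 120 permutations of y under H0): p = 1.000000.
Step 5: alpha = 0.1. fail to reject H0.

tau_b = 0.0000 (C=5, D=5), p = 1.000000, fail to reject H0.


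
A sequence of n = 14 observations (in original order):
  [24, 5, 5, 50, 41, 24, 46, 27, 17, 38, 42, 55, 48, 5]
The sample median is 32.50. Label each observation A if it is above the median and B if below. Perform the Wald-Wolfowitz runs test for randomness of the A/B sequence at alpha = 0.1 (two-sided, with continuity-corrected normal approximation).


Step 1: Compute median = 32.50; label A = above, B = below.
Labels in order: BBBAABABBAAAAB  (n_A = 7, n_B = 7)
Step 2: Count runs R = 7.
Step 3: Under H0 (random ordering), E[R] = 2*n_A*n_B/(n_A+n_B) + 1 = 2*7*7/14 + 1 = 8.0000.
        Var[R] = 2*n_A*n_B*(2*n_A*n_B - n_A - n_B) / ((n_A+n_B)^2 * (n_A+n_B-1)) = 8232/2548 = 3.2308.
        SD[R] = 1.7974.
Step 4: Continuity-corrected z = (R + 0.5 - E[R]) / SD[R] = (7 + 0.5 - 8.0000) / 1.7974 = -0.2782.
Step 5: Two-sided p-value via normal approximation = 2*(1 - Phi(|z|)) = 0.780879.
Step 6: alpha = 0.1. fail to reject H0.

R = 7, z = -0.2782, p = 0.780879, fail to reject H0.


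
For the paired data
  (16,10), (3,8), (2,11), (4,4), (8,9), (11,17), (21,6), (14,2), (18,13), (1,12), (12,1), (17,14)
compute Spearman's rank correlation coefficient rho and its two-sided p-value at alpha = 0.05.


Step 1: Rank x and y separately (midranks; no ties here).
rank(x): 16->9, 3->3, 2->2, 4->4, 8->5, 11->6, 21->12, 14->8, 18->11, 1->1, 12->7, 17->10
rank(y): 10->7, 8->5, 11->8, 4->3, 9->6, 17->12, 6->4, 2->2, 13->10, 12->9, 1->1, 14->11
Step 2: d_i = R_x(i) - R_y(i); compute d_i^2.
  (9-7)^2=4, (3-5)^2=4, (2-8)^2=36, (4-3)^2=1, (5-6)^2=1, (6-12)^2=36, (12-4)^2=64, (8-2)^2=36, (11-10)^2=1, (1-9)^2=64, (7-1)^2=36, (10-11)^2=1
sum(d^2) = 284.
Step 3: rho = 1 - 6*284 / (12*(12^2 - 1)) = 1 - 1704/1716 = 0.006993.
Step 4: Under H0, t = rho * sqrt((n-2)/(1-rho^2)) = 0.0221 ~ t(10).
Step 5: Two-sided p-value from the t-distribution with 10 df = 0.982792.
Step 6: alpha = 0.05. fail to reject H0.

rho = 0.0070, p = 0.982792, fail to reject H0 at alpha = 0.05.


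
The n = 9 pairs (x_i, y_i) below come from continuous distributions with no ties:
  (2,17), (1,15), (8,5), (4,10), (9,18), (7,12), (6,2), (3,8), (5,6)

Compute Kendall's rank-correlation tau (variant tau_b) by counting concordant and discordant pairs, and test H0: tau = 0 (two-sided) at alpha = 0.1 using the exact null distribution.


Step 1: Enumerate the 36 unordered pairs (i,j) with i<j and classify each by sign(x_j-x_i) * sign(y_j-y_i).
  (1,2):dx=-1,dy=-2->C; (1,3):dx=+6,dy=-12->D; (1,4):dx=+2,dy=-7->D; (1,5):dx=+7,dy=+1->C
  (1,6):dx=+5,dy=-5->D; (1,7):dx=+4,dy=-15->D; (1,8):dx=+1,dy=-9->D; (1,9):dx=+3,dy=-11->D
  (2,3):dx=+7,dy=-10->D; (2,4):dx=+3,dy=-5->D; (2,5):dx=+8,dy=+3->C; (2,6):dx=+6,dy=-3->D
  (2,7):dx=+5,dy=-13->D; (2,8):dx=+2,dy=-7->D; (2,9):dx=+4,dy=-9->D; (3,4):dx=-4,dy=+5->D
  (3,5):dx=+1,dy=+13->C; (3,6):dx=-1,dy=+7->D; (3,7):dx=-2,dy=-3->C; (3,8):dx=-5,dy=+3->D
  (3,9):dx=-3,dy=+1->D; (4,5):dx=+5,dy=+8->C; (4,6):dx=+3,dy=+2->C; (4,7):dx=+2,dy=-8->D
  (4,8):dx=-1,dy=-2->C; (4,9):dx=+1,dy=-4->D; (5,6):dx=-2,dy=-6->C; (5,7):dx=-3,dy=-16->C
  (5,8):dx=-6,dy=-10->C; (5,9):dx=-4,dy=-12->C; (6,7):dx=-1,dy=-10->C; (6,8):dx=-4,dy=-4->C
  (6,9):dx=-2,dy=-6->C; (7,8):dx=-3,dy=+6->D; (7,9):dx=-1,dy=+4->D; (8,9):dx=+2,dy=-2->D
Step 2: C = 15, D = 21, total pairs = 36.
Step 3: tau = (C - D)/(n(n-1)/2) = (15 - 21)/36 = -0.166667.
Step 4: Exact two-sided p-value (enumerate n! = 362880 permutations of y under H0): p = 0.612202.
Step 5: alpha = 0.1. fail to reject H0.

tau_b = -0.1667 (C=15, D=21), p = 0.612202, fail to reject H0.


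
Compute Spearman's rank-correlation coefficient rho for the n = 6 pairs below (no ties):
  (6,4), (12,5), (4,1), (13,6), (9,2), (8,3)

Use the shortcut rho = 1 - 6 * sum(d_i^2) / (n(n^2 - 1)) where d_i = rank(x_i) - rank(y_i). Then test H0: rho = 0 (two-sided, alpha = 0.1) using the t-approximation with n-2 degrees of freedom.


Step 1: Rank x and y separately (midranks; no ties here).
rank(x): 6->2, 12->5, 4->1, 13->6, 9->4, 8->3
rank(y): 4->4, 5->5, 1->1, 6->6, 2->2, 3->3
Step 2: d_i = R_x(i) - R_y(i); compute d_i^2.
  (2-4)^2=4, (5-5)^2=0, (1-1)^2=0, (6-6)^2=0, (4-2)^2=4, (3-3)^2=0
sum(d^2) = 8.
Step 3: rho = 1 - 6*8 / (6*(6^2 - 1)) = 1 - 48/210 = 0.771429.
Step 4: Under H0, t = rho * sqrt((n-2)/(1-rho^2)) = 2.4247 ~ t(4).
Step 5: Two-sided p-value from the t-distribution with 4 df = 0.072397.
Step 6: alpha = 0.1. reject H0.

rho = 0.7714, p = 0.072397, reject H0 at alpha = 0.1.


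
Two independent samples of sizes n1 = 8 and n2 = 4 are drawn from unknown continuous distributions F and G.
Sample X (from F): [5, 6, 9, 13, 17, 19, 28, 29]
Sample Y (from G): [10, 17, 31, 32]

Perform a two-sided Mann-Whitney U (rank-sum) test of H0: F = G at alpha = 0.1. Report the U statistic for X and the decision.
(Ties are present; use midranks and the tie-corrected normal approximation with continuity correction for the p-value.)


Step 1: Combine and sort all 12 observations; assign midranks.
sorted (value, group): (5,X), (6,X), (9,X), (10,Y), (13,X), (17,X), (17,Y), (19,X), (28,X), (29,X), (31,Y), (32,Y)
ranks: 5->1, 6->2, 9->3, 10->4, 13->5, 17->6.5, 17->6.5, 19->8, 28->9, 29->10, 31->11, 32->12
Step 2: Rank sum for X: R1 = 1 + 2 + 3 + 5 + 6.5 + 8 + 9 + 10 = 44.5.
Step 3: U_X = R1 - n1(n1+1)/2 = 44.5 - 8*9/2 = 44.5 - 36 = 8.5.
       U_Y = n1*n2 - U_X = 32 - 8.5 = 23.5.
Step 4: Ties are present, so use the tie-corrected normal approximation (with continuity correction) for the p-value.
Step 5: p-value = 0.233663; compare to alpha = 0.1. fail to reject H0.

U_X = 8.5, p = 0.233663, fail to reject H0 at alpha = 0.1.


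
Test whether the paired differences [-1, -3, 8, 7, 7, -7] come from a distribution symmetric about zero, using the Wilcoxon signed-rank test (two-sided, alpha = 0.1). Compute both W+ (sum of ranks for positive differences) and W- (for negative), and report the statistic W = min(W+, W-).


Step 1: Drop any zero differences (none here) and take |d_i|.
|d| = [1, 3, 8, 7, 7, 7]
Step 2: Midrank |d_i| (ties get averaged ranks).
ranks: |1|->1, |3|->2, |8|->6, |7|->4, |7|->4, |7|->4
Step 3: Attach original signs; sum ranks with positive sign and with negative sign.
W+ = 6 + 4 + 4 = 14
W- = 1 + 2 + 4 = 7
(Check: W+ + W- = 21 should equal n(n+1)/2 = 21.)
Step 4: Test statistic W = min(W+, W-) = 7.
Step 5: Ties in |d|, so use the tie-corrected normal approximation.
        E[W] = n(n+1)/4 = 6*7/4 = 10.5.
        Tie groups: |d|=7 (t=3); sum(t^3 - t) = 24.
        Var[W] = n(n+1)(2n+1)/24 - sum(t^3-t)/48 = 546/24 - 24/48 = 22.25.
        z = (W - E[W]) / sqrt(Var[W]) = (7 - 10.5) / 4.7170 = -0.7420.
        Two-sided p = 2*Phi(z) = 0.458088.
Step 6: alpha = 0.1. fail to reject H0.

W+ = 14, W- = 7, W = min = 7, p = 0.458088, fail to reject H0.


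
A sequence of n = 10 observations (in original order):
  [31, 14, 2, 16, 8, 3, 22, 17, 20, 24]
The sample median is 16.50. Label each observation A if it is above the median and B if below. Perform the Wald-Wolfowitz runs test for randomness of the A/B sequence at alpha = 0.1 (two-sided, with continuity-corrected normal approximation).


Step 1: Compute median = 16.50; label A = above, B = below.
Labels in order: ABBBBBAAAA  (n_A = 5, n_B = 5)
Step 2: Count runs R = 3.
Step 3: Under H0 (random ordering), E[R] = 2*n_A*n_B/(n_A+n_B) + 1 = 2*5*5/10 + 1 = 6.0000.
        Var[R] = 2*n_A*n_B*(2*n_A*n_B - n_A - n_B) / ((n_A+n_B)^2 * (n_A+n_B-1)) = 2000/900 = 2.2222.
        SD[R] = 1.4907.
Step 4: Continuity-corrected z = (R + 0.5 - E[R]) / SD[R] = (3 + 0.5 - 6.0000) / 1.4907 = -1.6771.
Step 5: Two-sided p-value via normal approximation = 2*(1 - Phi(|z|)) = 0.093533.
Step 6: alpha = 0.1. reject H0.

R = 3, z = -1.6771, p = 0.093533, reject H0.


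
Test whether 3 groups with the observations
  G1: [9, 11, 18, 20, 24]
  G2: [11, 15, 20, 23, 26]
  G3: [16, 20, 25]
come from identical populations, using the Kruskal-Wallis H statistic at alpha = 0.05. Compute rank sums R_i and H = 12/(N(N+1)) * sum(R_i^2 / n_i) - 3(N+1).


Step 1: Combine all N = 13 observations and assign midranks.
sorted (value, group, rank): (9,G1,1), (11,G1,2.5), (11,G2,2.5), (15,G2,4), (16,G3,5), (18,G1,6), (20,G1,8), (20,G2,8), (20,G3,8), (23,G2,10), (24,G1,11), (25,G3,12), (26,G2,13)
Step 2: Sum ranks within each group.
R_1 = 28.5 (n_1 = 5)
R_2 = 37.5 (n_2 = 5)
R_3 = 25 (n_3 = 3)
Step 3: H = 12/(N(N+1)) * sum(R_i^2/n_i) - 3(N+1)
     = 12/(13*14) * (28.5^2/5 + 37.5^2/5 + 25^2/3) - 3*14
     = 0.065934 * 652.033 - 42
     = 0.991209.
Step 4: Ties present; correction factor C = 1 - 30/(13^3 - 13) = 0.986264. Corrected H = 0.991209 / 0.986264 = 1.005014.
Step 5: Under H0, H ~ chi^2(2); p-value = 0.605012.
Step 6: alpha = 0.05. fail to reject H0.

H = 1.0050, df = 2, p = 0.605012, fail to reject H0.
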